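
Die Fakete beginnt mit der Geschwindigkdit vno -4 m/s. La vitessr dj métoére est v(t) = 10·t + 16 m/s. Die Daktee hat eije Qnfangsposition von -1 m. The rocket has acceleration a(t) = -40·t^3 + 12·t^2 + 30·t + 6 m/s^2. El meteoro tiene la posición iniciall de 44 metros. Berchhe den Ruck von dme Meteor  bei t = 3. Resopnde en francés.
Pour résoudre ceci, nous devons prendre 2 dérivées de notre équation de la vitesse v(t) = 10·t + 16. La dérivée de la vitesse donne l'accélération: a(t) = 10. En prenant d/dt de a(t), nous trouvons j(t) = 0. De l'équation du jerk j(t) = 0, nous substituons t = 3 pour obtenir j = 0.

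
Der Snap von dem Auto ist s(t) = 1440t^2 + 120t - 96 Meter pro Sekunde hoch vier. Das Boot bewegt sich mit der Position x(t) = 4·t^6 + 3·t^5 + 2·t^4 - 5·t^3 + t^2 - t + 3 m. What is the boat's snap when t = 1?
To solve this, we need to take 4 derivatives of our position equation x(t) = 4·t^6 + 3·t^5 + 2·t^4 - 5·t^3 + t^2 - t + 3. The derivative of position gives velocity: v(t) = 24·t^5 + 15·t^4 + 8·t^3 - 15·t^2 + 2·t - 1. The derivative of velocity gives acceleration: a(t) = 120·t^4 + 60·t^3 + 24·t^2 - 30·t + 2. Taking d/dt of a(t), we find j(t) = 480·t^3 + 180·t^2 + 48·t - 30. The derivative of jerk gives snap: s(t) = 1440·t^2 + 360·t + 48. From the given snap equation s(t) = 1440·t^2 + 360·t + 48, we substitute t = 1 to get s = 1848.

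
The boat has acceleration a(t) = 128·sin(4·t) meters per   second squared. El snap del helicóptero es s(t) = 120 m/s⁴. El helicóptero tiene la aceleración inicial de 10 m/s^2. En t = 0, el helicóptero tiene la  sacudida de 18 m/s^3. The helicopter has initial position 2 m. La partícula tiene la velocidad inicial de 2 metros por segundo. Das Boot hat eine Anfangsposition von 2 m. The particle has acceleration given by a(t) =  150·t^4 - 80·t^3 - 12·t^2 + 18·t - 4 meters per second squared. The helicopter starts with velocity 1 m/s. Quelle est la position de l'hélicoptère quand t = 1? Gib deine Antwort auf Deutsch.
Ausgehend von dem Snap s(t) = 120, nehmen wir 4 Integrale. Das Integral von dem Snap, mit j(0) = 18, ergibt den Ruck: j(t) = 120·t + 18. Durch Integration von dem Ruck und Verwendung der Anfangsbedingung a(0) = 10, erhalten wir a(t) = 60·t^2 + 18·t + 10. Die Stammfunktion von der Beschleunigung, mit v(0) = 1, ergibt die Geschwindigkeit: v(t) = 20·t^3 + 9·t^2 + 10·t + 1. Das Integral von der Geschwindigkeit ist die Position. Mit x(0) = 2 erhalten wir x(t) = 5·t^4 + 3·t^3 + 5·t^2 + t + 2. Wir haben die Position x(t) = 5·t^4 + 3·t^3 + 5·t^2 + t + 2. Durch Einsetzen von t = 1: x(1) = 16.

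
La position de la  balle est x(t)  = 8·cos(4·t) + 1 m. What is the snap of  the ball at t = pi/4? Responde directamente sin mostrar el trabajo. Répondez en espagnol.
En t = pi/4, s = -2048.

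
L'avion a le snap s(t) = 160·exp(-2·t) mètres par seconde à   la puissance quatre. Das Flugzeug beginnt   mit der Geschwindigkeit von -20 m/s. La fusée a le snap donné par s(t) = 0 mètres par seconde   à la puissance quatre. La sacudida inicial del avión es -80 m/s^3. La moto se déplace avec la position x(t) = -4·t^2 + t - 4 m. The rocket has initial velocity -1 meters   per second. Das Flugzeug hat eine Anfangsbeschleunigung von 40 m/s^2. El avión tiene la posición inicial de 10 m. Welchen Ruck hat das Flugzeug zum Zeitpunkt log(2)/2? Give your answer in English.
We must find the integral of our snap equation s(t) = 160·exp(-2·t) 1 time. Taking ∫s(t)dt and applying j(0) = -80, we find j(t) = -80·exp(-2·t). We have jerk j(t) = -80·exp(-2·t). Substituting t = log(2)/2: j(log(2)/2) = -40.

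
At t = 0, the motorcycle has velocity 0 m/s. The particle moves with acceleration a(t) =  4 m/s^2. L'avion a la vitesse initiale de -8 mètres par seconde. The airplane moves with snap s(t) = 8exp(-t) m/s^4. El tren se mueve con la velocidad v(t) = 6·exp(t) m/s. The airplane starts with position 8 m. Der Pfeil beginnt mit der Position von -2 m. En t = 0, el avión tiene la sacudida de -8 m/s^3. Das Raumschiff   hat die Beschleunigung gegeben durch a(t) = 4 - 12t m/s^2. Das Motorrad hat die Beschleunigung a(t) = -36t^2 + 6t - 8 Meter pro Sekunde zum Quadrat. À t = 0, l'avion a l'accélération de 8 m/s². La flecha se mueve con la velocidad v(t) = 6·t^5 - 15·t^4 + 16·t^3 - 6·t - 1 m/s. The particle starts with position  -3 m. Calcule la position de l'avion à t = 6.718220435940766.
Pour résoudre ceci, nous devons prendre 4 intégrales de notre équation du snap s(t) = 8·exp(-t). L'intégrale du snap est le jerk. En utilisant j(0) = -8, nous obtenons j(t) = -8·exp(-t). En prenant ∫j(t)dt et en appliquant a(0) = 8, nous trouvons a(t) = 8·exp(-t). L'intégrale de l'accélération est la vitesse. En utilisant v(0) = -8, nous obtenons v(t) = -8·exp(-t). La primitive de la vitesse est la position. En utilisant x(0) = 8, nous obtenons x(t) = 8·exp(-t). De l'équation de la position x(t) = 8·exp(-t), nous substituons t = 6.718220435940766 pour obtenir x = 0.00966949790076136.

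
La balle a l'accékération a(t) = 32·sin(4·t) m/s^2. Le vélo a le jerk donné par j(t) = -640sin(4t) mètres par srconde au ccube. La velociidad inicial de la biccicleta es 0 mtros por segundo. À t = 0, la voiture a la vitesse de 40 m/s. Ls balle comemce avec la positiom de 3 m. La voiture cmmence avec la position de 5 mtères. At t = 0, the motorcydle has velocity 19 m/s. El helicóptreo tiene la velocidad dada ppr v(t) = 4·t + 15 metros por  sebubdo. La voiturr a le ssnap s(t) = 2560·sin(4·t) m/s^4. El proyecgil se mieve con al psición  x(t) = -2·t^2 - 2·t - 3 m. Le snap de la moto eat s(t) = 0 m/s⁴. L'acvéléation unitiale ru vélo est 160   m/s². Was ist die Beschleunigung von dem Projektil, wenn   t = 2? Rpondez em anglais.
Starting from position x(t) = -2·t^2 - 2·t - 3, we take 2 derivatives. The derivative of position gives velocity: v(t) = -4·t - 2. Taking d/dt of v(t), we find a(t) = -4. From the given acceleration equation a(t) = -4, we substitute t = 2 to get a = -4.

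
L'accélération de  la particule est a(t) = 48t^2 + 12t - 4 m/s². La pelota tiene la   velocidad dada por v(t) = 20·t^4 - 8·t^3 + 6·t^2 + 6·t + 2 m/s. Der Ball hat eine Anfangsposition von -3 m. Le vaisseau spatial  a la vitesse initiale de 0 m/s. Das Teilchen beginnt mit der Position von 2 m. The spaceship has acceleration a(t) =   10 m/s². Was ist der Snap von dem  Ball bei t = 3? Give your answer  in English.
Starting from velocity v(t) = 20·t^4 - 8·t^3 + 6·t^2 + 6·t + 2, we take 3 derivatives. Differentiating velocity, we get acceleration: a(t) = 80·t^3 - 24·t^2 + 12·t + 6. The derivative of acceleration gives jerk: j(t) = 240·t^2 - 48·t + 12. The derivative of jerk gives snap: s(t) = 480·t - 48. From the given snap equation s(t) = 480·t - 48, we substitute t = 3 to get s = 1392.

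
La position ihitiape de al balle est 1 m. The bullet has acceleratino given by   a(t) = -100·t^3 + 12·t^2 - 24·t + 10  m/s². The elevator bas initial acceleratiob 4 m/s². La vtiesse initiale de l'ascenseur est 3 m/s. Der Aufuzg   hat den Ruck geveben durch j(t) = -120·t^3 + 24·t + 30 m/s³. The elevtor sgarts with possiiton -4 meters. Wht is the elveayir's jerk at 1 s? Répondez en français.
Nous avons le jerk j(t) = -120·t^3 + 24·t + 30. En substituant t = 1: j(1) = -66.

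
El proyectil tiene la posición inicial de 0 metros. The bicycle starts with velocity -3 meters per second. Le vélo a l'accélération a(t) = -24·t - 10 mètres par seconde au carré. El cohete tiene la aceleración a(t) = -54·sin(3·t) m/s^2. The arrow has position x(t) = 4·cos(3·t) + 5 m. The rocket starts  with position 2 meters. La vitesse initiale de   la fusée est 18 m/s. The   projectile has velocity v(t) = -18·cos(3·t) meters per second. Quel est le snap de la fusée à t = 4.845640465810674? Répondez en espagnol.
Debemos derivar nuestra ecuación de la aceleración a(t) = -54·sin(3·t) 2 veces. La derivada de la aceleración da la sacudida: j(t) = -162·cos(3·t). Derivando la sacudida, obtenemos el snap: s(t) = 486·sin(3·t). Usando s(t) = 486·sin(3·t) y sustituyendo t = 4.845640465810674, encontramos s = 447.682100535967.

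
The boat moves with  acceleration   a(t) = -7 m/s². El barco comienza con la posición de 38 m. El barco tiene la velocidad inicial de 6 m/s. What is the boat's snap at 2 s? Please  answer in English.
We must differentiate our acceleration equation a(t) = -7 2 times. Differentiating acceleration, we get jerk: j(t) = 0. The derivative of jerk gives snap: s(t) = 0. Using s(t) = 0 and substituting t = 2, we find s = 0.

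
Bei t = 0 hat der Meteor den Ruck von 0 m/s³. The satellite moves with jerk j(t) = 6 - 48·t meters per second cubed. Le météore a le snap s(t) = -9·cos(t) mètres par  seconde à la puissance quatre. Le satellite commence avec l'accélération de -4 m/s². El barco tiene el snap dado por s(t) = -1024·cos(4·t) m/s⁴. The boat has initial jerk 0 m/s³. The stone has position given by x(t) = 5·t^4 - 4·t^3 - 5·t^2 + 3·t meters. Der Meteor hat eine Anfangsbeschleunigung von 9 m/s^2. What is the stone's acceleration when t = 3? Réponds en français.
Nous devons dériver notre équation de la position x(t) = 5·t^4 - 4·t^3 - 5·t^2 + 3·t 2 fois. En dérivant la position, nous obtenons la vitesse: v(t) = 20·t^3 - 12·t^2 - 10·t + 3. En prenant d/dt de v(t), nous trouvons a(t) = 60·t^2 - 24·t - 10. Nous avons l'accélération a(t) = 60·t^2 - 24·t - 10. En substituant t = 3: a(3) = 458.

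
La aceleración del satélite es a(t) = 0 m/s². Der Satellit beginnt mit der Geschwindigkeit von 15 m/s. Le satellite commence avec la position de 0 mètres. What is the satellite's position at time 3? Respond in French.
Pour résoudre ceci, nous devons prendre 2 primitives de notre équation de l'accélération a(t) = 0. L'intégrale de l'accélération, avec v(0) = 15, donne la vitesse: v(t) = 15. En prenant ∫v(t)dt et en appliquant x(0) = 0, nous trouvons x(t) = 15·t. Nous avons la position x(t) = 15·t. En substituant t = 3: x(3) = 45.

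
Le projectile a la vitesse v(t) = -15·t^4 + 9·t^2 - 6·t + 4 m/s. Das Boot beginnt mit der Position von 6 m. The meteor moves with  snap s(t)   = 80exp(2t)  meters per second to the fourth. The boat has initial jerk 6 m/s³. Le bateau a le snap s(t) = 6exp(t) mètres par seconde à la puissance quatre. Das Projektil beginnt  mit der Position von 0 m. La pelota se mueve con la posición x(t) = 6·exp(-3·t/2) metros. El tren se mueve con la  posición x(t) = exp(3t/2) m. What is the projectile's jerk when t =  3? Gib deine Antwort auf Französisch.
Nous devons dériver notre équation de la vitesse v(t) = -15·t^4 + 9·t^2 - 6·t + 4 2 fois. En prenant d/dt de v(t), nous trouvons a(t) = -60·t^3 + 18·t - 6. En dérivant l'accélération, nous obtenons le jerk: j(t) = 18 - 180·t^2. Nous avons le jerk j(t) = 18 - 180·t^2. En substituant t = 3: j(3) = -1602.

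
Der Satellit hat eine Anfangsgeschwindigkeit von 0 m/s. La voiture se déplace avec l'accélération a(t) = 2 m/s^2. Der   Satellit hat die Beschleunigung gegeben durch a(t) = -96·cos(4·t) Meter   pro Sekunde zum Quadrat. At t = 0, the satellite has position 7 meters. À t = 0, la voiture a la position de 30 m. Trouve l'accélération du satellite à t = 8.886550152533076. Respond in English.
From the given acceleration equation a(t) = -96·cos(4·t), we substitute t = 8.886550152533076 to get a = 52.7800079873250.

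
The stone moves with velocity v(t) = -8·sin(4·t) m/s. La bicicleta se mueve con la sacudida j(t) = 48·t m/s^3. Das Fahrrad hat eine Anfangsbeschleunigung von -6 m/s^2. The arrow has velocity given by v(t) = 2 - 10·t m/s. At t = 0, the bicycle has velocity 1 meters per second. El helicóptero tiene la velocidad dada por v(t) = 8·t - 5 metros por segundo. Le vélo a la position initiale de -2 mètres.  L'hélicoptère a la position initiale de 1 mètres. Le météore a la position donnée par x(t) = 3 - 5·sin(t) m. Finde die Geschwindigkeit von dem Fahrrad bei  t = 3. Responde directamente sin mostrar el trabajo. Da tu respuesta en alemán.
Die Antwort ist 199.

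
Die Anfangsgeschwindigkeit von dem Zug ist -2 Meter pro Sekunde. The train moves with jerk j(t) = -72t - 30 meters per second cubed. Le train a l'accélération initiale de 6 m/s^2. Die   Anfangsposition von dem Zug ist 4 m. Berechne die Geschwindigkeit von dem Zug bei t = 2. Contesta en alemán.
Wir müssen die Stammfunktion unserer Gleichung für den Ruck j(t) = -72·t - 30 2-mal finden. Mit ∫j(t)dt und Anwendung von a(0) = 6, finden wir a(t) = -36·t^2 - 30·t + 6. Die Stammfunktion von der Beschleunigung, mit v(0) = -2, ergibt die Geschwindigkeit: v(t) = -12·t^3 - 15·t^2 + 6·t - 2. Aus der Gleichung für die Geschwindigkeit v(t) = -12·t^3 - 15·t^2 + 6·t - 2, setzen wir t = 2 ein und erhalten v = -146.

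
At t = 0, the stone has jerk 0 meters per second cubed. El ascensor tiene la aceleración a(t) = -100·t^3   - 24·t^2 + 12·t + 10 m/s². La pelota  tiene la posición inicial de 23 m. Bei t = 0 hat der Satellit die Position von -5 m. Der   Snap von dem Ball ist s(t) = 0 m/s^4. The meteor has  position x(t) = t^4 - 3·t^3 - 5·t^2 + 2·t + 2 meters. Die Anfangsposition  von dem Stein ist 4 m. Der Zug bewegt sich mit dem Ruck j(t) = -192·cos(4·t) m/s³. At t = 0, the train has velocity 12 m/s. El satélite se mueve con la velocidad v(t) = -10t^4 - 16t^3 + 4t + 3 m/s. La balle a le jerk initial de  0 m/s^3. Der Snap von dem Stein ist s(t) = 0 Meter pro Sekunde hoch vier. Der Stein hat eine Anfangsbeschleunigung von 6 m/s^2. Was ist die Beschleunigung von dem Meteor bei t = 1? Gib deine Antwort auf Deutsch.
Ausgehend von der Position x(t) = t^4 - 3·t^3 - 5·t^2 + 2·t + 2, nehmen wir 2 Ableitungen. Mit d/dt von x(t) finden wir v(t) = 4·t^3 - 9·t^2 - 10·t + 2. Die Ableitung von der Geschwindigkeit ergibt die Beschleunigung: a(t) = 12·t^2 - 18·t - 10. Wir haben die Beschleunigung a(t) = 12·t^2 - 18·t - 10. Durch Einsetzen von t = 1: a(1) = -16.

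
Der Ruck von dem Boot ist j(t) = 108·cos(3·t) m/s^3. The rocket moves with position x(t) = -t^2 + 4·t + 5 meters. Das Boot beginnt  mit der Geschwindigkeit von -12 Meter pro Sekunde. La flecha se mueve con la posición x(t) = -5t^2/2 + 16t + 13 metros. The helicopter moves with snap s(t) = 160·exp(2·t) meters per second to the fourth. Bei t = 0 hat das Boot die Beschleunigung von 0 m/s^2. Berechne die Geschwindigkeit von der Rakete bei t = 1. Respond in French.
En partant de la position x(t) = -t^2 + 4·t + 5, nous prenons 1 dérivée. En dérivant la position, nous obtenons la vitesse: v(t) = 4 - 2·t. En utilisant v(t) = 4 - 2·t et en substituant t = 1, nous trouvons v = 2.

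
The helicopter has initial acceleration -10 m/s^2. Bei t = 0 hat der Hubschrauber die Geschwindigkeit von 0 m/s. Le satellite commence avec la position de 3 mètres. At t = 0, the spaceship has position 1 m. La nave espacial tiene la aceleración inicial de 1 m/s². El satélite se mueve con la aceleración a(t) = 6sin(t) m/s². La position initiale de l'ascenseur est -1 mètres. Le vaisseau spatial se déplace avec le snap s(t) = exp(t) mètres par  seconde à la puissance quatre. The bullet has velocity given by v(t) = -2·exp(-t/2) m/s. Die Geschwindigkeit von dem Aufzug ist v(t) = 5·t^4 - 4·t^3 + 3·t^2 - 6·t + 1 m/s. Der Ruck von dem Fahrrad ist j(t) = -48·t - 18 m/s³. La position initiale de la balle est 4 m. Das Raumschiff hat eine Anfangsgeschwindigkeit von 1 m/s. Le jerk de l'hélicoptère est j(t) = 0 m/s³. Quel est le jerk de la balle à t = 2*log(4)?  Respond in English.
Starting from velocity v(t) = -2·exp(-t/2), we take 2 derivatives. Taking d/dt of v(t), we find a(t) = exp(-t/2). Taking d/dt of a(t), we find j(t) = -exp(-t/2)/2. We have jerk j(t) = -exp(-t/2)/2. Substituting t = 2*log(4): j(2*log(4)) = -1/8.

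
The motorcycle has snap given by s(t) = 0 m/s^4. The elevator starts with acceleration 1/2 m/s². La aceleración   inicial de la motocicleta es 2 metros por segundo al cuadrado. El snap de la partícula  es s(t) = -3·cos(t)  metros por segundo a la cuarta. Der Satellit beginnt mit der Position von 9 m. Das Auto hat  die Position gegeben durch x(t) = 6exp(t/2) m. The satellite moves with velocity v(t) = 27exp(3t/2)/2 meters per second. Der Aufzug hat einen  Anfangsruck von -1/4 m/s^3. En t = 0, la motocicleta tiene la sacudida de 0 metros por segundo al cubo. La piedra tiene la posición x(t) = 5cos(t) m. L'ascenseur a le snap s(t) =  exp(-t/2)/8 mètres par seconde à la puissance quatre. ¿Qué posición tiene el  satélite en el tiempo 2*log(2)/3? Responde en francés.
Nous devons intégrer notre équation de la vitesse v(t) = 27·exp(3·t/2)/2 1 fois. En prenant ∫v(t)dt et en appliquant x(0) = 9, nous trouvons x(t) = 9·exp(3·t/2). En utilisant x(t) = 9·exp(3·t/2) et en substituant t = 2*log(2)/3, nous trouvons x = 18.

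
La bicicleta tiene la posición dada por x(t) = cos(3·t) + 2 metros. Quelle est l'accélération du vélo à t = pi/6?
Pour résoudre ceci, nous devons prendre 2 dérivées de notre équation de la position x(t) = cos(3·t) + 2. La dérivée de la position donne la vitesse: v(t) = -3·sin(3·t). En prenant d/dt de v(t), nous trouvons a(t) = -9·cos(3·t). En utilisant a(t) = -9·cos(3·t) et en substituant t = pi/6, nous trouvons a = 0.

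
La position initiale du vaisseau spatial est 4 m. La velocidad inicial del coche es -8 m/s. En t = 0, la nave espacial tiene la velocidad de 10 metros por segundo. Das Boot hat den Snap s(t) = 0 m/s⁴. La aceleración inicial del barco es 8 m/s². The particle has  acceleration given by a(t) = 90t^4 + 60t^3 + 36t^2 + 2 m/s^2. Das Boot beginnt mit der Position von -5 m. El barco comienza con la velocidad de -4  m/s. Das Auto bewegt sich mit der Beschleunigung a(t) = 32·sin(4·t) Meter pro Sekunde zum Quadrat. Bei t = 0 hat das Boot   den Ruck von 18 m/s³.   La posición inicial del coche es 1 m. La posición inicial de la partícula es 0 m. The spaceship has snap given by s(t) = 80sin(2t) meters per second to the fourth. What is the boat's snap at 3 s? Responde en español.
Tenemos el snap s(t) = 0. Sustituyendo t = 3: s(3) = 0.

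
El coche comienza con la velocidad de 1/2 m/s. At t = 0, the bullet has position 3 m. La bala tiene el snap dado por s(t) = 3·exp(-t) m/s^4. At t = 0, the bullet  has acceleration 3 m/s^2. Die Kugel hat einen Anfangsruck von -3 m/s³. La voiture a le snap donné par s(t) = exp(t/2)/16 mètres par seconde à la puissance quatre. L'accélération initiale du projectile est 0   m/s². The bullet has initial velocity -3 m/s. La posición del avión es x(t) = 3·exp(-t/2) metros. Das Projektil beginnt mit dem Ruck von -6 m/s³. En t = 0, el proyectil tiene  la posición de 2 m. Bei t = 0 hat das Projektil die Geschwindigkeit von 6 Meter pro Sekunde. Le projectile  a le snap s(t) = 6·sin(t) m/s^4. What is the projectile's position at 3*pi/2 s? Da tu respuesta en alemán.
Wir müssen unsere Gleichung für den Snap s(t) = 6·sin(t) 4-mal integrieren. Die Stammfunktion von dem Snap, mit j(0) = -6, ergibt den Ruck: j(t) = -6·cos(t). Durch Integration von dem Ruck und Verwendung der Anfangsbedingung a(0) = 0, erhalten wir a(t) = -6·sin(t). Das Integral von der Beschleunigung ist die Geschwindigkeit. Mit v(0) = 6 erhalten wir v(t) = 6·cos(t). Durch Integration von der Geschwindigkeit und Verwendung der Anfangsbedingung x(0) = 2, erhalten wir x(t) = 6·sin(t) + 2. Mit x(t) = 6·sin(t) + 2 und Einsetzen von t = 3*pi/2, finden wir x = -4.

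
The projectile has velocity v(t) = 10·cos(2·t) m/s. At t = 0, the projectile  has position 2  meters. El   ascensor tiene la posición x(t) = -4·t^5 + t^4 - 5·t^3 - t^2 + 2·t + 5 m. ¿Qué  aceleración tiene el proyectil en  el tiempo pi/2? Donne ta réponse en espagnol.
Para resolver esto, necesitamos tomar 1 derivada de nuestra ecuación de la velocidad v(t) = 10·cos(2·t). Tomando d/dt de v(t), encontramos a(t) = -20·sin(2·t). Usando a(t) = -20·sin(2·t) y sustituyendo t = pi/2, encontramos a = 0.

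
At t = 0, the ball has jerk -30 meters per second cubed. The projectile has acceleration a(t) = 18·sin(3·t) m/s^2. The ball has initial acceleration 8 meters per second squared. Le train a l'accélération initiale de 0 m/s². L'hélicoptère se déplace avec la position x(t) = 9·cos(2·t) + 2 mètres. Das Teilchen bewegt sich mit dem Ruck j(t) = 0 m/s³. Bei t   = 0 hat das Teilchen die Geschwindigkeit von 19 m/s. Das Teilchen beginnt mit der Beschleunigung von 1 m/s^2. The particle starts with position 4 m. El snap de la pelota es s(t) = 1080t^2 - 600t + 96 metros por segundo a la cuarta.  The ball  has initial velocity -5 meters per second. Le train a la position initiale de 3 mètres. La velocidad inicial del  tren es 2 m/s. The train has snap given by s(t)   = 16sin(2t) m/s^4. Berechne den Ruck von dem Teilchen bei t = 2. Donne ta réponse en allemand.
Mit j(t) = 0 und Einsetzen von t = 2, finden wir j = 0.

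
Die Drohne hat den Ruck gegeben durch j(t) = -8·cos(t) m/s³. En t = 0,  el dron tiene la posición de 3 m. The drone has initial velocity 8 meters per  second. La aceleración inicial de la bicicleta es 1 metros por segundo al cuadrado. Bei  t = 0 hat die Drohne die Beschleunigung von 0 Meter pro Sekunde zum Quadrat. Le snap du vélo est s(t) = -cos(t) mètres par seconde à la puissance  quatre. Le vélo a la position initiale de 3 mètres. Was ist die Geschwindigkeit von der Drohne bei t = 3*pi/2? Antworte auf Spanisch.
Para resolver esto, necesitamos tomar 2 antiderivadas de nuestra ecuación de la sacudida j(t) = -8·cos(t). La antiderivada de la sacudida es la aceleración. Usando a(0) = 0, obtenemos a(t) = -8·sin(t). Integrando la aceleración y usando la condición inicial v(0) = 8, obtenemos v(t) = 8·cos(t). De la ecuación de la velocidad v(t) = 8·cos(t), sustituimos t = 3*pi/2 para obtener v = 0.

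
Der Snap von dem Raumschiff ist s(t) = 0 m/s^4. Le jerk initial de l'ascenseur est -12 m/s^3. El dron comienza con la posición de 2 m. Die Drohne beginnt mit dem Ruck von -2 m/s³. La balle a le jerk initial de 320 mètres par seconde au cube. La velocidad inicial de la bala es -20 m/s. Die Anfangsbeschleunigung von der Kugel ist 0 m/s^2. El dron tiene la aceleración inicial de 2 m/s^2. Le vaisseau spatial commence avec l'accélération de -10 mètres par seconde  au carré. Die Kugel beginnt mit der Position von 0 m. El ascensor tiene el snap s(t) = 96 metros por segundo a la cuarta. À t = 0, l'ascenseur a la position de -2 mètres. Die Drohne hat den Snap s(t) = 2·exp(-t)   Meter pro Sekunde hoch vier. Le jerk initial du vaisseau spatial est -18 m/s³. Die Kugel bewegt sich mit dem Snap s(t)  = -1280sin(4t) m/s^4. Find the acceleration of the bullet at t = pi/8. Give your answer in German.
Um dies zu lösen, müssen wir 2 Integrale unserer Gleichung für den Snap s(t) = -1280·sin(4·t) finden. Mit ∫s(t)dt und Anwendung von j(0) = 320, finden wir j(t) = 320·cos(4·t). Mit ∫j(t)dt und Anwendung von a(0) = 0, finden wir a(t) = 80·sin(4·t). Mit a(t) = 80·sin(4·t) und Einsetzen von t = pi/8, finden wir a = 80.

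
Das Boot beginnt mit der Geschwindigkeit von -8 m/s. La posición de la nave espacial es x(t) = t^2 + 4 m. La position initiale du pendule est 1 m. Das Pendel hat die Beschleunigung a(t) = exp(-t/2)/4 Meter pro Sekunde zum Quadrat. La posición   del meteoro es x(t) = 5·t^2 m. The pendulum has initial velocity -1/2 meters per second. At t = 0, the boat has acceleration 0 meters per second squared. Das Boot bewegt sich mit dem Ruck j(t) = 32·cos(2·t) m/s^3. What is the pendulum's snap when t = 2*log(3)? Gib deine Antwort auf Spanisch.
Debemos derivar nuestra ecuación de la aceleración a(t) = exp(-t/2)/4 2 veces. La derivada de la aceleración da la sacudida: j(t) = -exp(-t/2)/8. Derivando la sacudida, obtenemos el snap: s(t) = exp(-t/2)/16. Usando s(t) = exp(-t/2)/16 y sustituyendo t = 2*log(3), encontramos s = 1/48.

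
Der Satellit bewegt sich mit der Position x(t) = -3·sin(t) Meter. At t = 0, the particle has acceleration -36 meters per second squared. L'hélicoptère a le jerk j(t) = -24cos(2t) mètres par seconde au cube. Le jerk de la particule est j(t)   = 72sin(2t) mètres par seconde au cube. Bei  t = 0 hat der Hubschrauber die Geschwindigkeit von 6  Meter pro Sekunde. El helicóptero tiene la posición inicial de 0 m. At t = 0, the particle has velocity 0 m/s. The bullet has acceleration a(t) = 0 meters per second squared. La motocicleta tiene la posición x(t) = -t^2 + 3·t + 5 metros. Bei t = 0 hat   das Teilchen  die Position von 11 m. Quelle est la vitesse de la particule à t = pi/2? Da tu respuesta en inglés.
We need to integrate our jerk equation j(t) = 72·sin(2·t) 2 times. Integrating jerk and using the initial condition a(0) = -36, we get a(t) = -36·cos(2·t). Integrating acceleration and using the initial condition v(0) = 0, we get v(t) = -18·sin(2·t). Using v(t) = -18·sin(2·t) and substituting t = pi/2, we find v = 0.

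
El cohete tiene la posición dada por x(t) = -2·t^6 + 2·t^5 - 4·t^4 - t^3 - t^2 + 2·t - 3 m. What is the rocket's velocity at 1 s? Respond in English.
Starting from position x(t) = -2·t^6 + 2·t^5 - 4·t^4 - t^3 - t^2 + 2·t - 3, we take 1 derivative. Taking d/dt of x(t), we find v(t) = -12·t^5 + 10·t^4 - 16·t^3 - 3·t^2 - 2·t + 2. Using v(t) = -12·t^5 + 10·t^4 - 16·t^3 - 3·t^2 - 2·t + 2 and substituting t = 1, we find v = -21.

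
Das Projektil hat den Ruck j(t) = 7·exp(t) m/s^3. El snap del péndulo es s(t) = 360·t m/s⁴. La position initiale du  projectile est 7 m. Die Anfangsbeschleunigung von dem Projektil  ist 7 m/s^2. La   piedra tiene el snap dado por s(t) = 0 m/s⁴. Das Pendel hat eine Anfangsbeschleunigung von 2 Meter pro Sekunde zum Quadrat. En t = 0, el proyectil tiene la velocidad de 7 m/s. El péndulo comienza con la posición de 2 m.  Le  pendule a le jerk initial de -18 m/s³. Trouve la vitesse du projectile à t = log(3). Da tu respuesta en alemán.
Ausgehend von dem Ruck j(t) = 7·exp(t), nehmen wir 2 Integrale. Mit ∫j(t)dt und Anwendung von a(0) = 7, finden wir a(t) = 7·exp(t). Das Integral von der Beschleunigung, mit v(0) = 7, ergibt die Geschwindigkeit: v(t) = 7·exp(t). Aus der Gleichung für die Geschwindigkeit v(t) = 7·exp(t), setzen wir t = log(3) ein und erhalten v = 21.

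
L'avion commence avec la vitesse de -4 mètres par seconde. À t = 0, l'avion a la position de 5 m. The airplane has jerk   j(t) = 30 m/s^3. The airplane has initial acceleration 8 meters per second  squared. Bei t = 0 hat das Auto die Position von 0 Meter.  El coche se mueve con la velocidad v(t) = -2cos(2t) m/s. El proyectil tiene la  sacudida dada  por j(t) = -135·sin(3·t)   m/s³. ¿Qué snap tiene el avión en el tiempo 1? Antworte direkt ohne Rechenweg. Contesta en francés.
s(1) = 0.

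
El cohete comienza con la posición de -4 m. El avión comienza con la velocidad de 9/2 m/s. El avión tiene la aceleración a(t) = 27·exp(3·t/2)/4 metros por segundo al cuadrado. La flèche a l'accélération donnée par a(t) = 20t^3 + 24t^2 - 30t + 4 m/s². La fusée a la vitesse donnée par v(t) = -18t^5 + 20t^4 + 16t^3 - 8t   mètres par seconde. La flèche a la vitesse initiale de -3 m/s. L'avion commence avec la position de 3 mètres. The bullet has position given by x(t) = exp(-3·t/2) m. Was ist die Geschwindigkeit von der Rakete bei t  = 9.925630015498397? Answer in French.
Nous avons la vitesse v(t) = -18·t^5 + 20·t^4 + 16·t^3 - 8·t. En substituant t = 9.925630015498397: v(9.925630015498397) = -1524372.48767742.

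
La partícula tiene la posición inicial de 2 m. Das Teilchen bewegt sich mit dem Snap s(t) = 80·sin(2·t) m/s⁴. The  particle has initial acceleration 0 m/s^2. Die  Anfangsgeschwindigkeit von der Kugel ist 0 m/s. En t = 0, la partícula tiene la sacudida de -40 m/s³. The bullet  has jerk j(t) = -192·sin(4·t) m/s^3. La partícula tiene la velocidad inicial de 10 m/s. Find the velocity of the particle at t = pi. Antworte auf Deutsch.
Um dies zu lösen, müssen wir 3 Integrale unserer Gleichung für den Snap s(t) = 80·sin(2·t) finden. Durch Integration von dem Snap und Verwendung der Anfangsbedingung j(0) = -40, erhalten wir j(t) = -40·cos(2·t). Die Stammfunktion von dem Ruck, mit a(0) = 0, ergibt die Beschleunigung: a(t) = -20·sin(2·t). Mit ∫a(t)dt und Anwendung von v(0) = 10, finden wir v(t) = 10·cos(2·t). Wir haben die Geschwindigkeit v(t) = 10·cos(2·t). Durch Einsetzen von t = pi: v(pi) = 10.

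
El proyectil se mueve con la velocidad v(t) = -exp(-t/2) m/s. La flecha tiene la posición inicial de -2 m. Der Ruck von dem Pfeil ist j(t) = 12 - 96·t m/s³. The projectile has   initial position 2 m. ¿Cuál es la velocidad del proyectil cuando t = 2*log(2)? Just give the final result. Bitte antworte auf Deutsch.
Die Geschwindigkeit bei t = 2*log(2) ist v = -1/2.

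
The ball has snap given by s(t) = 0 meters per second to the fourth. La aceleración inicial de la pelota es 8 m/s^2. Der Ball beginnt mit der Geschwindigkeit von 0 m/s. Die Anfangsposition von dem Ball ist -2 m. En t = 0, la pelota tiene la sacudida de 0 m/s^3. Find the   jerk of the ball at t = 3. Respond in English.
To solve this, we need to take 1 antiderivative of our snap equation s(t) = 0. Taking ∫s(t)dt and applying j(0) = 0, we find j(t) = 0. Using j(t) = 0 and substituting t = 3, we find j = 0.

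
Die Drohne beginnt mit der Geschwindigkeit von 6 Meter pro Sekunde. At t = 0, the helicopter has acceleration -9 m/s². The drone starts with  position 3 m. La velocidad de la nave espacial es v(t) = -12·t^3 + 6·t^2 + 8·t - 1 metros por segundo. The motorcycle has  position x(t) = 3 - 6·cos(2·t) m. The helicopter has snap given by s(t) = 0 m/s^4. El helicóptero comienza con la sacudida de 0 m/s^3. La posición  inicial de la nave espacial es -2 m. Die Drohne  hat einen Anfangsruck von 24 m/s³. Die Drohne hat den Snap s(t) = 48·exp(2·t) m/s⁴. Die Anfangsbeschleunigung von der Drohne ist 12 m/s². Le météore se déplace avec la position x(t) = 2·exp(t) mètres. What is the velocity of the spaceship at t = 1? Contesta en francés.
De l'équation de la vitesse v(t) = -12·t^3 + 6·t^2 + 8·t - 1, nous substituons t = 1 pour obtenir v = 1.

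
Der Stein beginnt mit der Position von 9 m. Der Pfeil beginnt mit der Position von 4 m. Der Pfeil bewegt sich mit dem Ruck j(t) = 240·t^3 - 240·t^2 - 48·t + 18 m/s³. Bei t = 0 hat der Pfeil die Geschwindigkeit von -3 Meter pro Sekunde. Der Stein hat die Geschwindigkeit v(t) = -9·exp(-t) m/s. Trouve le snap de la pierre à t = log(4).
Pour résoudre ceci, nous devons prendre 3 dérivées de notre équation de la vitesse v(t) = -9·exp(-t). En dérivant la vitesse, nous obtenons l'accélération: a(t) = 9·exp(-t). En prenant d/dt de a(t), nous trouvons j(t) = -9·exp(-t). La dérivée du jerk donne le snap: s(t) = 9·exp(-t). En utilisant s(t) = 9·exp(-t) et en substituant t = log(4), nous trouvons s = 9/4.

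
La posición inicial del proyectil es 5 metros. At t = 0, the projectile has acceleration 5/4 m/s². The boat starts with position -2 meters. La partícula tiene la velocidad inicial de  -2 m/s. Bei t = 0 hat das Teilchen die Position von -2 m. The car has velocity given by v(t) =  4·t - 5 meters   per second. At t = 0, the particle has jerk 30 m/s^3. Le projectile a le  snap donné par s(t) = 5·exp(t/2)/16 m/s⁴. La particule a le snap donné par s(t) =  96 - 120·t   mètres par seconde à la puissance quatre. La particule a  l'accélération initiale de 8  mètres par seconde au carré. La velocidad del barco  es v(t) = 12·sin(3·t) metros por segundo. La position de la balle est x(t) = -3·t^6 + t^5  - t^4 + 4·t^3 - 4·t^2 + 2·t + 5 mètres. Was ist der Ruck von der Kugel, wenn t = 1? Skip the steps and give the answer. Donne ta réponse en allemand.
Der Ruck bei t = 1 ist j = -300.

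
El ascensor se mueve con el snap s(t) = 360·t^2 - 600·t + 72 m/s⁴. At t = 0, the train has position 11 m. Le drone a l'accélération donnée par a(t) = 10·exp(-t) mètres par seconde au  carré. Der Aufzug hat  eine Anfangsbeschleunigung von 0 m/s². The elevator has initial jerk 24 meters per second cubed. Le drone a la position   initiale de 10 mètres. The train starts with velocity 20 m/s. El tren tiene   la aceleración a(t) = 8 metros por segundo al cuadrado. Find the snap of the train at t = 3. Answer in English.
We must differentiate our acceleration equation a(t) = 8 2 times. Differentiating acceleration, we get jerk: j(t) = 0. The derivative of jerk gives snap: s(t) = 0. From the given snap equation s(t) = 0, we substitute t = 3 to get s = 0.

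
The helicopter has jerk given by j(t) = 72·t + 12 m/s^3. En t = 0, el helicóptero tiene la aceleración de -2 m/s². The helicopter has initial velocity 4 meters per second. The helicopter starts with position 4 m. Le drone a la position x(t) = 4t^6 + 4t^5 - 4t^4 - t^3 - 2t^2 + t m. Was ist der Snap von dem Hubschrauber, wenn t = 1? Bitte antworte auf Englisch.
Starting from jerk j(t) = 72·t + 12, we take 1 derivative. Taking d/dt of j(t), we find s(t) = 72. Using s(t) = 72 and substituting t = 1, we find s = 72.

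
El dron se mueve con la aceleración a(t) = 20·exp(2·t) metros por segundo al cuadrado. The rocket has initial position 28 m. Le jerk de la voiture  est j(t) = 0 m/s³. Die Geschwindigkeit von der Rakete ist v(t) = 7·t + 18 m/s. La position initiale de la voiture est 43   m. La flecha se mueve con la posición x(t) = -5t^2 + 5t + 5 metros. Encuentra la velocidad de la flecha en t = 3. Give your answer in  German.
Wir müssen unsere Gleichung für die Position x(t) = -5·t^2 + 5·t + 5 1-mal ableiten. Mit d/dt von x(t) finden wir v(t) = 5 - 10·t. Wir haben die Geschwindigkeit v(t) = 5 - 10·t. Durch Einsetzen von t = 3: v(3) = -25.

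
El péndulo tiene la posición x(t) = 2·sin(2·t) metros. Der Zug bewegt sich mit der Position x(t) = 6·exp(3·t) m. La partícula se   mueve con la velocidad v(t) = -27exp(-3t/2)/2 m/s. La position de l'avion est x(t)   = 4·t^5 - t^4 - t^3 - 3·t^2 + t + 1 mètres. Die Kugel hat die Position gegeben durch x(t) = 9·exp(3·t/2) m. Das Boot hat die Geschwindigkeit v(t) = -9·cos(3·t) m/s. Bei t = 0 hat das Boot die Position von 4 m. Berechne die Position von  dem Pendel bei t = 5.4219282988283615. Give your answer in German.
Mit x(t) = 2·sin(2·t) und Einsetzen von t = 5.4219282988283615, finden wir x = -1.97702586205320.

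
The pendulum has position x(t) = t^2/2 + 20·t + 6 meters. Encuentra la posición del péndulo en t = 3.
De la ecuación de la posición x(t) = t^2/2 + 20·t + 6, sustituimos t = 3 para obtener x = 141/2.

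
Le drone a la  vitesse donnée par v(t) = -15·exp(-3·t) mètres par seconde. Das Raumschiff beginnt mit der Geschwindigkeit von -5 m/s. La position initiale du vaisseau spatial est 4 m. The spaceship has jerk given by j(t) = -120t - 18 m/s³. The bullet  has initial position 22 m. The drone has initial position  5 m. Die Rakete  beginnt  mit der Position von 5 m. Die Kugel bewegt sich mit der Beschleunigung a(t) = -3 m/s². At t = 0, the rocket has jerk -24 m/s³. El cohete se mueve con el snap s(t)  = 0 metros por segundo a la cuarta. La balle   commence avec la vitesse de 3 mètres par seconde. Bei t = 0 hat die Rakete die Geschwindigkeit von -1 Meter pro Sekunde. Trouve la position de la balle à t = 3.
Nous devons trouver la primitive de notre équation de l'accélération a(t) = -3 2 fois. En intégrant l'accélération et en utilisant la condition initiale v(0) = 3, nous obtenons v(t) = 3 - 3·t. L'intégrale de la vitesse est la position. En utilisant x(0) = 22, nous obtenons x(t) = -3·t^2/2 + 3·t + 22. De l'équation de la position x(t) = -3·t^2/2 + 3·t + 22, nous substituons t = 3 pour obtenir x = 35/2.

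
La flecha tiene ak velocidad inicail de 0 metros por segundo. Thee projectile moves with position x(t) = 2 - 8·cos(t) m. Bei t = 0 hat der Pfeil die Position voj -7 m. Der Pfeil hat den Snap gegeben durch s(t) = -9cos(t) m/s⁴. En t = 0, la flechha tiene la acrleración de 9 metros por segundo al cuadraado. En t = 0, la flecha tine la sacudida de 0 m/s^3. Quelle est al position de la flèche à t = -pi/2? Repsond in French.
En partant du snap s(t) = -9·cos(t), nous prenons 4 intégrales. L'intégrale du snap, avec j(0) = 0, donne le jerk: j(t) = -9·sin(t). En intégrant le jerk et en utilisant la condition initiale a(0) = 9, nous obtenons a(t) = 9·cos(t). En intégrant l'accélération et en utilisant la condition initiale v(0) = 0, nous obtenons v(t) = 9·sin(t). L'intégrale de la vitesse est la position. En utilisant x(0) = -7, nous obtenons x(t) = 2 - 9·cos(t). Nous avons la position x(t) = 2 - 9·cos(t). En substituant t = -pi/2: x(-pi/2) = 2.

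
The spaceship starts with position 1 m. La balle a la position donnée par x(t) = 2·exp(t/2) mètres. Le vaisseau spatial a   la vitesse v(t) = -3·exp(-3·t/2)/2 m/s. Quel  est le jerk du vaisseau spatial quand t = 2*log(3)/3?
En partant de la vitesse v(t) = -3·exp(-3·t/2)/2, nous prenons 2 dérivées. En prenant d/dt de v(t), nous trouvons a(t) = 9·exp(-3·t/2)/4. En dérivant l'accélération, nous obtenons le jerk: j(t) = -27·exp(-3·t/2)/8. En utilisant j(t) = -27·exp(-3·t/2)/8 et en substituant t = 2*log(3)/3, nous trouvons j = -9/8.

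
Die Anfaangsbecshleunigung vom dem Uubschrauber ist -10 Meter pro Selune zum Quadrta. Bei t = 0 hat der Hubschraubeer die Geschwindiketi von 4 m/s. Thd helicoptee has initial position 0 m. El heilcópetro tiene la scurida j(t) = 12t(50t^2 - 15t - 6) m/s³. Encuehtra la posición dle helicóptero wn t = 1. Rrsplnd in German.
Ausgehend von dem Ruck j(t) = 12·t·(50·t^2 - 15·t - 6), nehmen wir 3 Stammfunktionen. Das Integral von dem Ruck, mit a(0) = -10, ergibt die Beschleunigung: a(t) = 150·t^4 - 60·t^3 - 36·t^2 - 10. Durch Integration von der Beschleunigung und Verwendung der Anfangsbedingung v(0) = 4, erhalten wir v(t) = 30·t^5 - 15·t^4 - 12·t^3 - 10·t + 4. Das Integral von der Geschwindigkeit, mit x(0) = 0, ergibt die Position: x(t) = 5·t^6 - 3·t^5 - 3·t^4 - 5·t^2 + 4·t. Wir haben die Position x(t) = 5·t^6 - 3·t^5 - 3·t^4 - 5·t^2 + 4·t. Durch Einsetzen von t = 1: x(1) = -2.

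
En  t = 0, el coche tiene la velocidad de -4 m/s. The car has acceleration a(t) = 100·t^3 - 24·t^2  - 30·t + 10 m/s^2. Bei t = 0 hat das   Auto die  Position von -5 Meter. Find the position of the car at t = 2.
Starting from acceleration a(t) = 100·t^3 - 24·t^2 - 30·t + 10, we take 2 antiderivatives. The antiderivative of acceleration, with v(0) = -4, gives velocity: v(t) = 25·t^4 - 8·t^3 - 15·t^2 + 10·t - 4. Integrating velocity and using the initial condition x(0) = -5, we get x(t) = 5·t^5 - 2·t^4 - 5·t^3 + 5·t^2 - 4·t - 5. Using x(t) = 5·t^5 - 2·t^4 - 5·t^3 + 5·t^2 - 4·t - 5 and substituting t = 2, we find x = 95.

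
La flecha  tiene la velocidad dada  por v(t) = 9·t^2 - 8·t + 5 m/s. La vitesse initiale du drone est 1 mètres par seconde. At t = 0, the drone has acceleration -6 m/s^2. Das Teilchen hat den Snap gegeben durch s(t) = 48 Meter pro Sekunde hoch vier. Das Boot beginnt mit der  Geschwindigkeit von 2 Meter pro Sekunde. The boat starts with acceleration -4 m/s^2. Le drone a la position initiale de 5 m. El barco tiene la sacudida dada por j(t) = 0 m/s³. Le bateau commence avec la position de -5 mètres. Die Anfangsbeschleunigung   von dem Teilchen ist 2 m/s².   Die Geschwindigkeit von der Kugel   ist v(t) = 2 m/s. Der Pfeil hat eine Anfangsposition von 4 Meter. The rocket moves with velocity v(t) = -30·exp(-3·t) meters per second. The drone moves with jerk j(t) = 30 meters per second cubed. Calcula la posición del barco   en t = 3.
Para resolver esto, necesitamos tomar 3 antiderivadas de nuestra ecuación de la sacudida j(t) = 0. Tomando ∫j(t)dt y aplicando a(0) = -4, encontramos a(t) = -4. La integral de la aceleración es la velocidad. Usando v(0) = 2, obtenemos v(t) = 2 - 4·t. Tomando ∫v(t)dt y aplicando x(0) = -5, encontramos x(t) = -2·t^2 + 2·t - 5. Tenemos la posición x(t) = -2·t^2 + 2·t - 5. Sustituyendo t = 3: x(3) = -17.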